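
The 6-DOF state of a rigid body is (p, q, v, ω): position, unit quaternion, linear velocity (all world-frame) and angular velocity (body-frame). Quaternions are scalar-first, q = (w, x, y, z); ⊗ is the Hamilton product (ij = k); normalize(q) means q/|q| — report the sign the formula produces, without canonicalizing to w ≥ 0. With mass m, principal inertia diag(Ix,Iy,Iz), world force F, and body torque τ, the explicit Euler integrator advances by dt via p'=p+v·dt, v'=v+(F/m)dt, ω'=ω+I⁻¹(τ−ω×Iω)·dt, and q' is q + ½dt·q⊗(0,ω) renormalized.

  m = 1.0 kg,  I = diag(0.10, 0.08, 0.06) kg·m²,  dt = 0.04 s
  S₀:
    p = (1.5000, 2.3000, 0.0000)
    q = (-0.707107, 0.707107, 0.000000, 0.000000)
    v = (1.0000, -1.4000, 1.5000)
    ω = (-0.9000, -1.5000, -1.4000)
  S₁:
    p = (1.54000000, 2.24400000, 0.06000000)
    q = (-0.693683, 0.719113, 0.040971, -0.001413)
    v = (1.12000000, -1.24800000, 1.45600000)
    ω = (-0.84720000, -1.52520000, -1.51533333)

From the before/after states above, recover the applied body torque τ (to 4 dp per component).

ω₁ − ω₀ = (0.05280000, -0.02520000, -0.11533333)
precession coupling = (-0.0420, 0.0504, -0.0270)
τ = I·(Δω/dt) + ω₀×(Iω₀) = (0.0900, 0.0000, -0.2000)

τ = (0.0900, 0.0000, -0.2000)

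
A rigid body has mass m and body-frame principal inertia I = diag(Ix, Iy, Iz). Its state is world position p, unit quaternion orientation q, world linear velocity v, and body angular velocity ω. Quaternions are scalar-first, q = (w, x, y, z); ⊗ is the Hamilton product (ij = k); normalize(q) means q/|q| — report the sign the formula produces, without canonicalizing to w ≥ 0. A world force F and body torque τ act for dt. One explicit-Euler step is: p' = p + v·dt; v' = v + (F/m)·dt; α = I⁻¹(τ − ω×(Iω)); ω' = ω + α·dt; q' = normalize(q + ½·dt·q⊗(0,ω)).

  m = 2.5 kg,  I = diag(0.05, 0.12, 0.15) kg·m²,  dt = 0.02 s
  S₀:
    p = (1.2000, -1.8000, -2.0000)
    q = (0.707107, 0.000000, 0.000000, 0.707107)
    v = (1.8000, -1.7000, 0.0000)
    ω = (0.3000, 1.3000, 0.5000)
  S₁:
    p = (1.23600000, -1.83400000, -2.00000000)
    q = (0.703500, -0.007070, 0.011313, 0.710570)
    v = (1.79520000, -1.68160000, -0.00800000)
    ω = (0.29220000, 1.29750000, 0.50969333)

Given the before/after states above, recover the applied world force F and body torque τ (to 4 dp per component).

Δω = ω₁−ω₀ = (-0.00780000, -0.00250000, 0.00969333)
gyro term ω₀×Iω₀ = (0.0195, -0.0150, 0.0273)
I·α + gyro = (0.0000, -0.0300, 0.1000)
velocity change Δv = (-0.00480000, 0.01840000, -0.00800000)
m·(v₁−v₀)/dt = (-0.6000, 2.3000, -1.0000)

F = (-0.6000, 2.3000, -1.0000)
τ = (0.0000, -0.0300, 0.1000)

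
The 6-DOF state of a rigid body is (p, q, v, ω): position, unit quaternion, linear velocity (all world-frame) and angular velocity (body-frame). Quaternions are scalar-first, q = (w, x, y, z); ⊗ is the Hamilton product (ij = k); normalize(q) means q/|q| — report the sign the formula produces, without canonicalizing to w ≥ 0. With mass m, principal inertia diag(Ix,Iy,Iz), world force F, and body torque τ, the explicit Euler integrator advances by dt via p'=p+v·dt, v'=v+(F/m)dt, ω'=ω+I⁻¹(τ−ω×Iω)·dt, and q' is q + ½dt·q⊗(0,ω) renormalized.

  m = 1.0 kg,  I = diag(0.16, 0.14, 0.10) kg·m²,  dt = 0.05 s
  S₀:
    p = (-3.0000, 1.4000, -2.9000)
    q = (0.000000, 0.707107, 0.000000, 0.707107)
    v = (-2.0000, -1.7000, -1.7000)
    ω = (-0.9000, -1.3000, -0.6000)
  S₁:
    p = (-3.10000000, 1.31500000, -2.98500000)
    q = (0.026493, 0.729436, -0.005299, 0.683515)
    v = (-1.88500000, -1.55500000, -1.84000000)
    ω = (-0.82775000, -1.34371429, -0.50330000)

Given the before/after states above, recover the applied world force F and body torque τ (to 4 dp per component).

F = (2.3000, 2.9000, -2.8000)
τ = (0.2000, -0.0900, 0.1700)

v₁ − v₀ = (0.11500000, 0.14500000, -0.14000000)
F = m·Δv/dt = (2.3000, 2.9000, -2.8000)
rate change Δω = (0.07225000, -0.04371429, 0.09670000)
I·α + gyro = (0.2000, -0.0900, 0.1700)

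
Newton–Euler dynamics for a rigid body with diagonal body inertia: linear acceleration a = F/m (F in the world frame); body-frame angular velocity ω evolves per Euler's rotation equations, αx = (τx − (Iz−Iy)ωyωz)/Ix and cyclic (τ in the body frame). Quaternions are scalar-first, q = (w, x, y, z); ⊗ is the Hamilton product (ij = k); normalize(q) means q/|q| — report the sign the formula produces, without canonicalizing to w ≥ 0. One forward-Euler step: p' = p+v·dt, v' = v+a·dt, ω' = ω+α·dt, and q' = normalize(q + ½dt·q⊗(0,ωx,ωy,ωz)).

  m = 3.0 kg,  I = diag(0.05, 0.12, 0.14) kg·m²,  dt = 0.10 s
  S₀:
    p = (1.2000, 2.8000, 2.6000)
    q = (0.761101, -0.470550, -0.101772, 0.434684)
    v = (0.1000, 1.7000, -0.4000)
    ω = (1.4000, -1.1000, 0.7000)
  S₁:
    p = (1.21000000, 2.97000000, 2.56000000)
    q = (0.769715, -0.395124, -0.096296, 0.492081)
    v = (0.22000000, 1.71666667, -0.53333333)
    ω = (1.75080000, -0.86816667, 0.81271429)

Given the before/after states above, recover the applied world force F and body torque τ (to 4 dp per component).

F = (3.6000, 0.5000, -4.0000)
τ = (0.1600, 0.1900, 0.0500)

ω₁ − ω₀ = (0.35080000, 0.23183333, 0.11271429)
I·α + gyro = (0.1600, 0.1900, 0.0500)
velocity change Δv = (0.12000000, 0.01666667, -0.13333333)
F = m·Δv/dt = (3.6000, 0.5000, -4.0000)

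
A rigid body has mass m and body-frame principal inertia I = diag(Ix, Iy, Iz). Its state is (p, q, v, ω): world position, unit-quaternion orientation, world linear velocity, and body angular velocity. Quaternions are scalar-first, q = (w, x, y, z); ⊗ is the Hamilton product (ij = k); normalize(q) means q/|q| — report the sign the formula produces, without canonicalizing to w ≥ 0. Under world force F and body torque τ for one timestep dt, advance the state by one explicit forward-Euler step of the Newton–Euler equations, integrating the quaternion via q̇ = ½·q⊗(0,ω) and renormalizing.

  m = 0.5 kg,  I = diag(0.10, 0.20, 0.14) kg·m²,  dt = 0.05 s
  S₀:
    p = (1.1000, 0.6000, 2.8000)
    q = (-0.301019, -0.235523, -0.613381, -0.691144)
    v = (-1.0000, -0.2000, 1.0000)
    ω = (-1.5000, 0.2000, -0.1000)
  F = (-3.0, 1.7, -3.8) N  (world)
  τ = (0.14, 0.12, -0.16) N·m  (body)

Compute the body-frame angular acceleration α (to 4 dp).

ω×(Iω) gyroscopic = (0.0012, -0.0060, -0.0300)
angular accel α = (1.3880, 0.6300, -0.9286)

α = (1.3880, 0.6300, -0.9286)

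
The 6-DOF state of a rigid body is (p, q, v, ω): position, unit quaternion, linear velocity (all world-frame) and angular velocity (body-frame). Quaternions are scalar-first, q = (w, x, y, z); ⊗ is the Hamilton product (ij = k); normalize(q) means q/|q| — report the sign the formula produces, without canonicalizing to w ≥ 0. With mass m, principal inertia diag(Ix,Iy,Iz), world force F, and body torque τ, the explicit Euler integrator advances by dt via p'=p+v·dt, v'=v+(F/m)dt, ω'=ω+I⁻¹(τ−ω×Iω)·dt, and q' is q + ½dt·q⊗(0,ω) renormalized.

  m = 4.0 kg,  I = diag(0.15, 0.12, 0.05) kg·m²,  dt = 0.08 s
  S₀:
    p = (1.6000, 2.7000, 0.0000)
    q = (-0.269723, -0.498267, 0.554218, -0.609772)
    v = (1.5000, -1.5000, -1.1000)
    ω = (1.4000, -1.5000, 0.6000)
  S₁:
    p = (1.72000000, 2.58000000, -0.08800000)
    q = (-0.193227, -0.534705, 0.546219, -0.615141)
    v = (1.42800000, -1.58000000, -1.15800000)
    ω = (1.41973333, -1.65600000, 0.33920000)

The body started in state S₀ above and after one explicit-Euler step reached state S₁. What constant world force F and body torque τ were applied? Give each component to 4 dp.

F = (-3.6000, -4.0000, -2.9000)
τ = (0.1000, -0.1500, -0.1000)

ω₁ − ω₀ = (0.01973333, -0.15600000, -0.26080000)
precession coupling = (0.0630, 0.0840, 0.0630)
I·α + gyro = (0.1000, -0.1500, -0.1000)
velocity change Δv = (-0.07200000, -0.08000000, -0.05800000)
m·(v₁−v₀)/dt = (-3.6000, -4.0000, -2.9000)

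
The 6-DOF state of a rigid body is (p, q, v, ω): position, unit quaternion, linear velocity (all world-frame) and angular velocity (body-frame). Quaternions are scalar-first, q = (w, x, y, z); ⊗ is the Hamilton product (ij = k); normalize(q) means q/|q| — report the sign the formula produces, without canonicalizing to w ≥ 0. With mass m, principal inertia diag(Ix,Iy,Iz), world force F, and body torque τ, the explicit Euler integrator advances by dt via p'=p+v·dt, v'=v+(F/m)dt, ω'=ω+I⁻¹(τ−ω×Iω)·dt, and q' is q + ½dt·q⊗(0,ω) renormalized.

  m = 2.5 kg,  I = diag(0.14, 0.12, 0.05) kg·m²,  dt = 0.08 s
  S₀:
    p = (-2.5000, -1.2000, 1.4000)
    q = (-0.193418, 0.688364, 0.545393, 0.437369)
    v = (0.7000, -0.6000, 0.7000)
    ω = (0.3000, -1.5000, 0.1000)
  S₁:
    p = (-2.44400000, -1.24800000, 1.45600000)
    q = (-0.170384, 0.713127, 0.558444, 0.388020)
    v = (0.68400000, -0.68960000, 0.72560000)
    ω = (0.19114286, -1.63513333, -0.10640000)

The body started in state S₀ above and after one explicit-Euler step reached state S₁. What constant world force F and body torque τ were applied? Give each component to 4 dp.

F = (-0.5000, -2.8000, 0.8000)
τ = (-0.1800, -0.2000, -0.1200)

ω₁ − ω₀ = (-0.10885714, -0.13513333, -0.20640000)
precession coupling = (0.0105, 0.0027, 0.0090)
applied torque τ = (-0.1800, -0.2000, -0.1200)
v₁ − v₀ = (-0.01600000, -0.08960000, 0.02560000)
applied force F = (-0.5000, -2.8000, 0.8000)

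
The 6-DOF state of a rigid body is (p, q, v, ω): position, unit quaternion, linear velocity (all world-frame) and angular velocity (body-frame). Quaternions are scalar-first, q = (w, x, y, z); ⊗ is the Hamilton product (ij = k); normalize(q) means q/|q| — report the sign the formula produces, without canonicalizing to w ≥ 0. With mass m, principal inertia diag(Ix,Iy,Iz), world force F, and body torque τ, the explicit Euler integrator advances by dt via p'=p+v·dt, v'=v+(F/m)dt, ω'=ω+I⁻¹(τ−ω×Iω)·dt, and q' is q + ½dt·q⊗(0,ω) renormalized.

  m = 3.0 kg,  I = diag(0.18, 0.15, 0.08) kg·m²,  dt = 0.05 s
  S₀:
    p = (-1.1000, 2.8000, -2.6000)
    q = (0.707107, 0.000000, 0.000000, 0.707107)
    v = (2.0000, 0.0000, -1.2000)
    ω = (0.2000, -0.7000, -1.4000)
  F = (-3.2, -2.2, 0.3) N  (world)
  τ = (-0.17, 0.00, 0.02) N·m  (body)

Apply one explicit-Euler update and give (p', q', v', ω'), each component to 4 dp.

p' = (-1.0000, 2.8000, -2.6600)
q' = (0.7313, 0.0159, -0.0088, 0.6818)
v' = (1.9467, -0.0367, -1.1950)
ω' = (0.1718, -0.6907, -1.3901)

gyro term ω×Iω = (-0.0686, -0.0280, 0.0042)
α = I⁻¹(τ − ω×Iω) = (-0.5633, 0.1867, 0.1975)
ω' = ω + α·dt = (0.1718, -0.6907, -1.3901)
2q̇ = q⊗(0,ω) = (0.9899498, 0.6363963, -0.3535535, -0.9899498)
updated quaternion q' = (0.7313, 0.0159, -0.0088, 0.6818)
linear accel F/m = (-1.0667, -0.7333, 0.1000)
new position p' = (-1.0000, 2.8000, -2.6600)
new velocity v' = (1.9467, -0.0367, -1.1950)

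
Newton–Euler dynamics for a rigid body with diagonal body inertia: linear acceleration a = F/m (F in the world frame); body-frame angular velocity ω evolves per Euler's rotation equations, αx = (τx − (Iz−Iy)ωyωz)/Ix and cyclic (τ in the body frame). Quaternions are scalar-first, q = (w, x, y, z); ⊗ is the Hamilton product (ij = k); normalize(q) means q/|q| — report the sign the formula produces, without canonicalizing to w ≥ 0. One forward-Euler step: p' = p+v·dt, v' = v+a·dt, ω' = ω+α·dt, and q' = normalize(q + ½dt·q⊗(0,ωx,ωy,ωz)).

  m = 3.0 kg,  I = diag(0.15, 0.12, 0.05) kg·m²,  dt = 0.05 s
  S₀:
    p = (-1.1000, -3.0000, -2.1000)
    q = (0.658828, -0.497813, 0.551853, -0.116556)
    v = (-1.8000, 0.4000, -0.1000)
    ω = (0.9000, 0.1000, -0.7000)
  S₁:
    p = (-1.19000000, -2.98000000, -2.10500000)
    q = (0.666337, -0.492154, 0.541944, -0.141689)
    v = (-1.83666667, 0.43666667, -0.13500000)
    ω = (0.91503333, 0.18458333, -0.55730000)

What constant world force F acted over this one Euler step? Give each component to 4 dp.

Δv = v₁−v₀ = (-0.03666667, 0.03666667, -0.03500000)
F = m·Δv/dt = (-2.2000, 2.2000, -2.1000)

F = (-2.2000, 2.2000, -2.1000)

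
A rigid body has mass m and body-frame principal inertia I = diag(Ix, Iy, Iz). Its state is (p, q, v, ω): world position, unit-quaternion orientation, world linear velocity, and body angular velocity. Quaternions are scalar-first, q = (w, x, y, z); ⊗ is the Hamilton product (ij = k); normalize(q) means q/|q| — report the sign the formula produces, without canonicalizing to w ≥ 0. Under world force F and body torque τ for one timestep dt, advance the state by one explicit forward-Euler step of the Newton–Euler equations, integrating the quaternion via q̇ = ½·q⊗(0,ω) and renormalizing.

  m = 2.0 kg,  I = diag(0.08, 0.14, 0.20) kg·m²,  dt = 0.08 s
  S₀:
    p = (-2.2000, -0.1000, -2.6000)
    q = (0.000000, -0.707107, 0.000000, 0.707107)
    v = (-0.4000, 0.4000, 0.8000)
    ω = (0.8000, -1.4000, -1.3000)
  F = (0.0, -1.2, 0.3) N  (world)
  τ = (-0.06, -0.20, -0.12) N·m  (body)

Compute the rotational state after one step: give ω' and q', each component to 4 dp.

precession coupling ω×(Iω) = (0.1092, 0.1248, -0.0672)
angular accel α = (-2.1150, -2.3200, -0.2640)
new body rate ω' = (0.6308, -1.5856, -1.3211)
Hamilton product q⊗(0,ω) = (1.4849247, 0.9899498, -0.3535535, 0.9899498)
q' = normalize(q + ½dt·q⊗(0,ω)) = (0.0592, -0.6652, -0.0141, 0.7442)

ω' = (0.6308, -1.5856, -1.3211)
q' = (0.0592, -0.6652, -0.0141, 0.7442)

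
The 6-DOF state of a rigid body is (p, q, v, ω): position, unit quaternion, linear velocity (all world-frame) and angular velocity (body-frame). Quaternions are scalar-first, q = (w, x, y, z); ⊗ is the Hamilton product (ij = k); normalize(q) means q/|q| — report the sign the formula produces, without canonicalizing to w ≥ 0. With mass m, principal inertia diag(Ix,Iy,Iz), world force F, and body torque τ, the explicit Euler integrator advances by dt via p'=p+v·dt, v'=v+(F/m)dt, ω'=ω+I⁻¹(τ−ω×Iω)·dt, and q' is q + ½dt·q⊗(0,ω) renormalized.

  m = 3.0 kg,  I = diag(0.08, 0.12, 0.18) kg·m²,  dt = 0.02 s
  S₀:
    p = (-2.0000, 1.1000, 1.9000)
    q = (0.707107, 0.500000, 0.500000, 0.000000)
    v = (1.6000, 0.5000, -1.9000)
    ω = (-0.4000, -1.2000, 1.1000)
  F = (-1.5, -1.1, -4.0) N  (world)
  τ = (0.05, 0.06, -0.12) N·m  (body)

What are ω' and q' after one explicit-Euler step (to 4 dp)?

angular accel α = (1.6150, 0.1333, -0.7733)
ω' = ω + α·dt = (-0.3677, -1.1973, 1.0845)
q⊗(0,ω) = (0.8000000, 0.2671572, -1.3985284, 0.3778177)
updated quaternion q' = (0.7150, 0.5026, 0.4859, 0.0038)

ω' = (-0.3677, -1.1973, 1.0845)
q' = (0.7150, 0.5026, 0.4859, 0.0038)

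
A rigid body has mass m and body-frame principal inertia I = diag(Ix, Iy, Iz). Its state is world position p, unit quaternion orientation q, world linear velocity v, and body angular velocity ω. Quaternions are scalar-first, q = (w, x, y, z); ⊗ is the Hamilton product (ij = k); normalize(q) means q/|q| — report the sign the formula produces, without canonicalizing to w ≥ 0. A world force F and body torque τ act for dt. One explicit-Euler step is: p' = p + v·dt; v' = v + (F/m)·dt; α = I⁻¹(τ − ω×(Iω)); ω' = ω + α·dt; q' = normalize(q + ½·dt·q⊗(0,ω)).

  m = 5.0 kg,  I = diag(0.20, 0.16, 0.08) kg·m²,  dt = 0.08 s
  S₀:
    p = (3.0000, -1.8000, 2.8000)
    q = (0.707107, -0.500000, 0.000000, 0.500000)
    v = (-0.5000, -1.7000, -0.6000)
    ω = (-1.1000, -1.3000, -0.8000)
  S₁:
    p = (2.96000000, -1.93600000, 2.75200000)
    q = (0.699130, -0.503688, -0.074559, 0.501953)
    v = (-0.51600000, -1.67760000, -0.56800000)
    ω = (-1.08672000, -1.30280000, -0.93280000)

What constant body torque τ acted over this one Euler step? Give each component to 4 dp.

τ = (-0.0500, 0.1000, -0.1900)

ω₁ − ω₀ = (0.01328000, -0.00280000, -0.13280000)
ω₀×(Iω₀) = (-0.0832, 0.1056, -0.0572)
I·α + gyro = (-0.0500, 0.1000, -0.1900)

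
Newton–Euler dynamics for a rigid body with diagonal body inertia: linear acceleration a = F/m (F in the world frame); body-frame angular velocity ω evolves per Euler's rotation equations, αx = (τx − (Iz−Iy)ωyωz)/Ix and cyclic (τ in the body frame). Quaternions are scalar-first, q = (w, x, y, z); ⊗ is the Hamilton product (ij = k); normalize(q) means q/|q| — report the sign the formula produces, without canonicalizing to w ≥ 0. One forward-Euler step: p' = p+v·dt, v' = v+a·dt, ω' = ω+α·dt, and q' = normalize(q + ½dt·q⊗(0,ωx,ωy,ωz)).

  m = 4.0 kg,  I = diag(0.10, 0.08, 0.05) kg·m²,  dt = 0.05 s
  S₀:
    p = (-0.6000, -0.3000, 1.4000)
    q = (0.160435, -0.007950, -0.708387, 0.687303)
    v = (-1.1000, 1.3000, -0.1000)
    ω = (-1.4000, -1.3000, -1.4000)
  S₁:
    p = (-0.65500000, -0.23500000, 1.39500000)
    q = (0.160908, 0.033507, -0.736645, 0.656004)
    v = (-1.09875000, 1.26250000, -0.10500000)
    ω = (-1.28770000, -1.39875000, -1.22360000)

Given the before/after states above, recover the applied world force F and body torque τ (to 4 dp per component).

v₁ − v₀ = (0.00125000, -0.03750000, -0.00500000)
F = m·Δv/dt = (0.1000, -3.0000, -0.4000)
Δω = ω₁−ω₀ = (0.11230000, -0.09875000, 0.17640000)
precession coupling = (-0.0546, 0.0980, -0.0364)
applied torque τ = (0.1700, -0.0600, 0.1400)

F = (0.1000, -3.0000, -0.4000)
τ = (0.1700, -0.0600, 0.1400)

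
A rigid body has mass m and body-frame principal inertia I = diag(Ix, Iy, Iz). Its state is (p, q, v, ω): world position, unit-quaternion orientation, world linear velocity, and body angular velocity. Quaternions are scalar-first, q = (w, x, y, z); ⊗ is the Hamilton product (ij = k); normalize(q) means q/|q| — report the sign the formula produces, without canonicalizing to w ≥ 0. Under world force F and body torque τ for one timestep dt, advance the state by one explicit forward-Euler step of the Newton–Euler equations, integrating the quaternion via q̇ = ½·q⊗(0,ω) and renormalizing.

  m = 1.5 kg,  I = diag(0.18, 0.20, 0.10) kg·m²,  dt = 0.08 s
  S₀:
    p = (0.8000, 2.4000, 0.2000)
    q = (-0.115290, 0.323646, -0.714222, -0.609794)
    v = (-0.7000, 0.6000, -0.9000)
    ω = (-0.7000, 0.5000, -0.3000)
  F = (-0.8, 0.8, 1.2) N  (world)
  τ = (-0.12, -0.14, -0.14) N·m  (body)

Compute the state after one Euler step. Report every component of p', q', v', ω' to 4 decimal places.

p' = (0.7440, 2.4480, 0.1280)
q' = (-0.0992, 0.3474, -0.6951, -0.6215)
v' = (-0.7427, 0.6427, -0.8360)
ω' = (-0.7600, 0.4373, -0.4064)

p + v·dt = (0.7440, 2.4480, 0.1280)
new velocity v' = (-0.7427, 0.6427, -0.8360)
(τ − ω×Iω)/I = (-0.7500, -0.7840, -1.3300)
new body rate ω' = (-0.7600, 0.4373, -0.4064)
q⊗(0,ω) = (0.4007250, 0.5998666, 0.4663046, -0.3035454)
updated quaternion q' = (-0.0992, 0.3474, -0.6951, -0.6215)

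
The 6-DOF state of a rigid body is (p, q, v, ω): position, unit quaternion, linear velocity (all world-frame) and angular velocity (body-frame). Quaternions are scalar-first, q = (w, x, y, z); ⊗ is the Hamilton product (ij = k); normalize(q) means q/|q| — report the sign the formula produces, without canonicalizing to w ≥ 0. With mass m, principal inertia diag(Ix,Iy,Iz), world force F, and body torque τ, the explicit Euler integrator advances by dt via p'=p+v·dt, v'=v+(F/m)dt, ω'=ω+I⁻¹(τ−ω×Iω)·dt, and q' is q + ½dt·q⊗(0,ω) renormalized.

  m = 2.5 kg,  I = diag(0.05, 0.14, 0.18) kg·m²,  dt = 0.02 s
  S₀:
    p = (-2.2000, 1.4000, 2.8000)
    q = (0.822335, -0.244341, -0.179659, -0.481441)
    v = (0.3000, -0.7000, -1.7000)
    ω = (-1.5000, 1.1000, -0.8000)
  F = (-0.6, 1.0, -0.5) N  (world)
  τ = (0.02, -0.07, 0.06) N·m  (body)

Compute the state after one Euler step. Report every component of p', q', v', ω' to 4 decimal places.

a = F/m = (-0.2400, 0.4000, -0.2000)
new position p' = (-2.1940, 1.3860, 2.7660)
v + (F/m)dt = (0.2952, -0.6920, -1.7040)
α = I⁻¹(τ − ω×Iω) = (1.1040, 0.6143, 1.1583)
ω + α·dt = (-1.4779, 1.1123, -0.7768)
2q̇ = q⊗(0,ω) = (-0.5540394, -0.5601902, 1.4312572, -1.1961316)
updated quaternion q' = (0.8166, -0.2499, -0.1653, -0.4933)

p' = (-2.1940, 1.3860, 2.7660)
q' = (0.8166, -0.2499, -0.1653, -0.4933)
v' = (0.2952, -0.6920, -1.7040)
ω' = (-1.4779, 1.1123, -0.7768)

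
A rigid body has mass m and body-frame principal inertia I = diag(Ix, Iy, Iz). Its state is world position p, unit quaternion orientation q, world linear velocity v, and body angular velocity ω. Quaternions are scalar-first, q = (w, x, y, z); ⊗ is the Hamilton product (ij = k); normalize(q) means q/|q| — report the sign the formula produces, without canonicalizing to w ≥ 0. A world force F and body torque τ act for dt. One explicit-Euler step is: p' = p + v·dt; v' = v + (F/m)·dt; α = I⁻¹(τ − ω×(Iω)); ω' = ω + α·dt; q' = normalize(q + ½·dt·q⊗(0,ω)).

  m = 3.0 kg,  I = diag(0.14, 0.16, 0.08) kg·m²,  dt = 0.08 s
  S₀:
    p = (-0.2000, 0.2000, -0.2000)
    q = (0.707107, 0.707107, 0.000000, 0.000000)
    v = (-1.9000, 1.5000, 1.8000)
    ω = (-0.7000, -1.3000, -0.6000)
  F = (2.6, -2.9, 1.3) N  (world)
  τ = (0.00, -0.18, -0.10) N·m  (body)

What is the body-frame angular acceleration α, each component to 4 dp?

gyro term ω×Iω = (-0.0624, 0.0252, 0.0182)
α = I⁻¹(τ − ω×Iω) = (0.4457, -1.2825, -1.4775)

α = (0.4457, -1.2825, -1.4775)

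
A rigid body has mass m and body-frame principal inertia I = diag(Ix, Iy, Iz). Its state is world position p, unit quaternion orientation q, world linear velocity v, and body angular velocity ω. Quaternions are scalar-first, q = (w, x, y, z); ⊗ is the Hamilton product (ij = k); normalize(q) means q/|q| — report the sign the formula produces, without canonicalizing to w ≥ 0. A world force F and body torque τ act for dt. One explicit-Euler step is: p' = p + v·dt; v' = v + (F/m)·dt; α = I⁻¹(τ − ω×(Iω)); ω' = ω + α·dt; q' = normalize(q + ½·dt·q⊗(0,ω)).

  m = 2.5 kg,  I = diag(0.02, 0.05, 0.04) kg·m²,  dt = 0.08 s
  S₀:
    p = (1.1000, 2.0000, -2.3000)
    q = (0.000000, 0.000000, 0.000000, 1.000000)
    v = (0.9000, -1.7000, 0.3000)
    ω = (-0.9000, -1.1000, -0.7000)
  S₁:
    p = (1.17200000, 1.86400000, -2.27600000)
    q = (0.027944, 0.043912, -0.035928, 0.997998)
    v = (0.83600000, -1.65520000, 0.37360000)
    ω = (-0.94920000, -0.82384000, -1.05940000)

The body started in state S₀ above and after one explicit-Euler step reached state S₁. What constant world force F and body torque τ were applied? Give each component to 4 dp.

ω₁ − ω₀ = (-0.04920000, 0.27616000, -0.35940000)
ω₀×(Iω₀) = (-0.0077, -0.0126, 0.0297)
I·α + gyro = (-0.0200, 0.1600, -0.1500)
velocity change Δv = (-0.06400000, 0.04480000, 0.07360000)
m·(v₁−v₀)/dt = (-2.0000, 1.4000, 2.3000)

F = (-2.0000, 1.4000, 2.3000)
τ = (-0.0200, 0.1600, -0.1500)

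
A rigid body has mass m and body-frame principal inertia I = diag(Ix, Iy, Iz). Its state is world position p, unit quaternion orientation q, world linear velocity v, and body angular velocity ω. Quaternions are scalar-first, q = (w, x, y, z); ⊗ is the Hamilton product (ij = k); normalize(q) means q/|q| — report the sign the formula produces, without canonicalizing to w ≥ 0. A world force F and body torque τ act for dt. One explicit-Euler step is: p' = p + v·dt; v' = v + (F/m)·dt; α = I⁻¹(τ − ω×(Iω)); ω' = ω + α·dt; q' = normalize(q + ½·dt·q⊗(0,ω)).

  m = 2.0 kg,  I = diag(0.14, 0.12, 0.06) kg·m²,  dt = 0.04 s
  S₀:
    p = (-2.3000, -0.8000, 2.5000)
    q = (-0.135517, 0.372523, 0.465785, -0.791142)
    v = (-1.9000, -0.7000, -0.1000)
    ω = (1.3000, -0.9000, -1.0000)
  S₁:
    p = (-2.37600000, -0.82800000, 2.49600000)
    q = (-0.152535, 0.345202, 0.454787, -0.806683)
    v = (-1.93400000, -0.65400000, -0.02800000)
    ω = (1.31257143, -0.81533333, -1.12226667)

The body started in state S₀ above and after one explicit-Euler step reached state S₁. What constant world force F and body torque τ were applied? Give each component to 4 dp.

F = (-1.7000, 2.3000, 3.6000)
τ = (-0.0100, 0.1500, -0.1600)

rate change Δω = (0.01257143, 0.08466667, -0.12226667)
I·α + gyro = (-0.0100, 0.1500, -0.1600)
velocity change Δv = (-0.03400000, 0.04600000, 0.07200000)
F = m·Δv/dt = (-1.7000, 2.3000, 3.6000)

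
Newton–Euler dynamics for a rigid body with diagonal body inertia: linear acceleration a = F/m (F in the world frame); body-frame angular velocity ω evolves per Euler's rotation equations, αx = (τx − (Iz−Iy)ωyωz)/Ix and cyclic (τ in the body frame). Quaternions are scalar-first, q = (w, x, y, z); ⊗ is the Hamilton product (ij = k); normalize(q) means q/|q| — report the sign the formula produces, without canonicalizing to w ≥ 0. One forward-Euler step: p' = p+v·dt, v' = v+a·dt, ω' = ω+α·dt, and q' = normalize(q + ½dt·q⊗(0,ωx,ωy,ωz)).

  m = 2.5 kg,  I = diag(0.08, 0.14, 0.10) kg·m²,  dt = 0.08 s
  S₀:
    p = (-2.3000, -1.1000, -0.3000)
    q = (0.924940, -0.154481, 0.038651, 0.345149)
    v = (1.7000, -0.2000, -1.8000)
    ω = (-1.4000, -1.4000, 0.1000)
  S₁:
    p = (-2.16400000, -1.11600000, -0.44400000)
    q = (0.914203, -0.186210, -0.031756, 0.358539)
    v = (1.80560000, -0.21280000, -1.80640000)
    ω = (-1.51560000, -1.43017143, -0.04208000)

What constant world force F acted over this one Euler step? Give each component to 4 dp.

F = (3.3000, -0.4000, -0.2000)

velocity change Δv = (0.10560000, -0.01280000, -0.00640000)
applied force F = (3.3000, -0.4000, -0.2000)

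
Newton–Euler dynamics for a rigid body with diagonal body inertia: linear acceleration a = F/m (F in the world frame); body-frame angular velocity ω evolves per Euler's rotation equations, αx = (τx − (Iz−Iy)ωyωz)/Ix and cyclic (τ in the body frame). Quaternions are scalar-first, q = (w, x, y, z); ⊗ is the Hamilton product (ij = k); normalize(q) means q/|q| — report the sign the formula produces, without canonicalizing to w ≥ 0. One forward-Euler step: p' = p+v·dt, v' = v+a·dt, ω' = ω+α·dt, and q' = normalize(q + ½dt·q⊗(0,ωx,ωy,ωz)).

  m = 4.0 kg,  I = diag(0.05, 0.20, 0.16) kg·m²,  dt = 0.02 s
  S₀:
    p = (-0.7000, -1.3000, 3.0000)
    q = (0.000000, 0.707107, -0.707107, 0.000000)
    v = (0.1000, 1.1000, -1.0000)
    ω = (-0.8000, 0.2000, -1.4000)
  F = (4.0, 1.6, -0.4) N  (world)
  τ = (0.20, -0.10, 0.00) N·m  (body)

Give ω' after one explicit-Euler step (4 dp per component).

ω' = (-0.7245, 0.2023, -1.3970)

angular accel α = (3.7760, 0.1160, 0.1500)
ω' = ω + α·dt = (-0.7245, 0.2023, -1.3970)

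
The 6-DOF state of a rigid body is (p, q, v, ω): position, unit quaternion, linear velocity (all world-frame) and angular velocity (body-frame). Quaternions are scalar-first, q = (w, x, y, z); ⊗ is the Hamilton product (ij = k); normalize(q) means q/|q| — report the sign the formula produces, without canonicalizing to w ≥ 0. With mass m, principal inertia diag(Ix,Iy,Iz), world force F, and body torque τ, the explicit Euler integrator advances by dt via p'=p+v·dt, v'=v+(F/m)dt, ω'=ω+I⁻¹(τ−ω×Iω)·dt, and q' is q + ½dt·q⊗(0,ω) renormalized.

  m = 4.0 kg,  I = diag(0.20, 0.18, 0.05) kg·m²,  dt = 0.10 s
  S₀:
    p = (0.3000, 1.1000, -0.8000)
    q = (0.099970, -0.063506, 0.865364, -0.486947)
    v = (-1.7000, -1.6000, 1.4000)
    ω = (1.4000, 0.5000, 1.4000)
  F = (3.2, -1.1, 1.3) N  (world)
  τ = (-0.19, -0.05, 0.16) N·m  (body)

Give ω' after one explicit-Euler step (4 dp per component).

ω' = (1.3505, 0.3089, 1.7480)

precession coupling ω×(Iω) = (-0.0910, 0.2940, -0.0140)
α = I⁻¹(τ − ω×Iω) = (-0.4950, -1.9111, 3.4800)
ω' = ω + α·dt = (1.3505, 0.3089, 1.7480)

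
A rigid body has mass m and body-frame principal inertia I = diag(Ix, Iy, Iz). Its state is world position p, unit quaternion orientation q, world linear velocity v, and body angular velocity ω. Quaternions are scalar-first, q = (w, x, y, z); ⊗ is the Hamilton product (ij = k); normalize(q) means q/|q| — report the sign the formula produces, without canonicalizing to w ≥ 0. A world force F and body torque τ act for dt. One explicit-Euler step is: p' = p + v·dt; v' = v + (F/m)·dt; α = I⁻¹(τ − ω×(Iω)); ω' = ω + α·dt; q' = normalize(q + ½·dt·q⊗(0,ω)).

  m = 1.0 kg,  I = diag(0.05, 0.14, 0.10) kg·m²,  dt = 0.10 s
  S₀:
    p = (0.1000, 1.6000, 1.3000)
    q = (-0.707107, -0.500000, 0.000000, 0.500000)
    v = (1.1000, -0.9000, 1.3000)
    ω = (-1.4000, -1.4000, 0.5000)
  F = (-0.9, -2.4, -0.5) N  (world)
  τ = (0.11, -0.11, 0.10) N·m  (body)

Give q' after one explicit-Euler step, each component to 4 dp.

q' = (-0.7507, -0.4134, 0.0269, 0.5146)

2q̇ = q⊗(0,ω) = (-0.9500000, 1.6899498, 0.5399498, 0.3464465)
q' = normalize(q + ½dt·q⊗(0,ω)) = (-0.7507, -0.4134, 0.0269, 0.5146)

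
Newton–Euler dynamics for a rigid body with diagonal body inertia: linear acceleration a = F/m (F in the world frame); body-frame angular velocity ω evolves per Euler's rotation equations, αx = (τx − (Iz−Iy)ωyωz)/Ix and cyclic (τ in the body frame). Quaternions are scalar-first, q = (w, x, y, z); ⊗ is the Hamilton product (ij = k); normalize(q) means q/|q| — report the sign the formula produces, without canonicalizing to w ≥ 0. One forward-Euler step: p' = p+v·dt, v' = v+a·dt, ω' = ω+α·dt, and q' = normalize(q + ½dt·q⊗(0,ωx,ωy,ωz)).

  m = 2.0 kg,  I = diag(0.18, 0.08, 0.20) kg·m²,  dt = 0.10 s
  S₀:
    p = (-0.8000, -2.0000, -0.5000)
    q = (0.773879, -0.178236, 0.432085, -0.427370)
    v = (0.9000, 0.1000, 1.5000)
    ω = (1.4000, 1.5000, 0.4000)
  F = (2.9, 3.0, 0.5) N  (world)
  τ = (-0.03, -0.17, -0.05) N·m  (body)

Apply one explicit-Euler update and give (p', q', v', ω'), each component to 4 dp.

p' = (-0.7100, -1.9900, -0.3500)
q' = (0.7584, -0.0829, 0.4613, -0.4530)
v' = (1.0450, 0.2500, 1.5250)
ω' = (1.3433, 1.3015, 0.4800)

a = (1.4500, 1.5000, 0.2500)
new position p' = (-0.7100, -1.9900, -0.3500)
v + (F/m)dt = (1.0450, 0.2500, 1.5250)
angular accel α = (-0.5667, -1.9850, 0.8000)
new body rate ω' = (1.3433, 1.3015, 0.4800)
Hamilton product q⊗(0,ω) = (-0.2276491, 1.8973196, 0.6337949, -0.5627214)
q + ½dt·q⊗(0,ω), renormalized = (0.7584, -0.0829, 0.4613, -0.4530)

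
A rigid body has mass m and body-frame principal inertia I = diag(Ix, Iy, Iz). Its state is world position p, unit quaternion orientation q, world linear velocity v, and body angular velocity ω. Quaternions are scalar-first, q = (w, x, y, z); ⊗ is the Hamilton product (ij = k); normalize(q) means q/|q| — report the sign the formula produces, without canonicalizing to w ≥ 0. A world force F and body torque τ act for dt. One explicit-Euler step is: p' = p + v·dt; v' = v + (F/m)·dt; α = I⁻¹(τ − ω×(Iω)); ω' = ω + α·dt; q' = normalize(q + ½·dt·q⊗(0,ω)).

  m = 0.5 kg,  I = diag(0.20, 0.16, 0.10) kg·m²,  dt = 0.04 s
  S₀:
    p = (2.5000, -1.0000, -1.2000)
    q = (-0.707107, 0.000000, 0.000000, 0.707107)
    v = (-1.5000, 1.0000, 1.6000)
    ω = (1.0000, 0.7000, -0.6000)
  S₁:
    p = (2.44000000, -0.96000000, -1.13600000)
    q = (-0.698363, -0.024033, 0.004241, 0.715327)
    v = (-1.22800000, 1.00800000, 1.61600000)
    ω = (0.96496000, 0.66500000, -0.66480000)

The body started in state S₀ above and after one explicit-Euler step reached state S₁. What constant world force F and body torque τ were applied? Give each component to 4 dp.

F = (3.4000, 0.1000, 0.2000)
τ = (-0.1500, -0.2000, -0.1900)

Δv = v₁−v₀ = (0.27200000, 0.00800000, 0.01600000)
m·(v₁−v₀)/dt = (3.4000, 0.1000, 0.2000)
rate change Δω = (-0.03504000, -0.03500000, -0.06480000)
τ = I·(Δω/dt) + ω₀×(Iω₀) = (-0.1500, -0.2000, -0.1900)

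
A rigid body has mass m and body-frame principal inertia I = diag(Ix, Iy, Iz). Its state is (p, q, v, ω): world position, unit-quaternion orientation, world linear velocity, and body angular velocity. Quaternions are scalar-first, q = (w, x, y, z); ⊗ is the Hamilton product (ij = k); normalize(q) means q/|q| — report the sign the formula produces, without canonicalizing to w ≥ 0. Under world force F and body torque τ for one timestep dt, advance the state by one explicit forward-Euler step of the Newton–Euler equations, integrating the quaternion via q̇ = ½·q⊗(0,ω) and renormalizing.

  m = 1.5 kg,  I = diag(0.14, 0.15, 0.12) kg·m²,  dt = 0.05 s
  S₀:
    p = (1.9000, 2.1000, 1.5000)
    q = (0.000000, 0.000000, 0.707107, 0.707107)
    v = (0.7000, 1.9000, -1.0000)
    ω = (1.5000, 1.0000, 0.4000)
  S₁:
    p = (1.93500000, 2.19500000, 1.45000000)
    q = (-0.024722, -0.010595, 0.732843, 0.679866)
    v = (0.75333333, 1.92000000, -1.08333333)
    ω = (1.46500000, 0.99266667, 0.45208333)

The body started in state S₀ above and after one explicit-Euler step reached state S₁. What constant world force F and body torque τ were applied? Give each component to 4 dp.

F = (1.6000, 0.6000, -2.5000)
τ = (-0.1100, -0.0100, 0.1400)

v₁ − v₀ = (0.05333333, 0.02000000, -0.08333333)
applied force F = (1.6000, 0.6000, -2.5000)
rate change Δω = (-0.03500000, -0.00733333, 0.05208333)
gyro term ω₀×Iω₀ = (-0.0120, 0.0120, 0.0150)
I·α + gyro = (-0.1100, -0.0100, 0.1400)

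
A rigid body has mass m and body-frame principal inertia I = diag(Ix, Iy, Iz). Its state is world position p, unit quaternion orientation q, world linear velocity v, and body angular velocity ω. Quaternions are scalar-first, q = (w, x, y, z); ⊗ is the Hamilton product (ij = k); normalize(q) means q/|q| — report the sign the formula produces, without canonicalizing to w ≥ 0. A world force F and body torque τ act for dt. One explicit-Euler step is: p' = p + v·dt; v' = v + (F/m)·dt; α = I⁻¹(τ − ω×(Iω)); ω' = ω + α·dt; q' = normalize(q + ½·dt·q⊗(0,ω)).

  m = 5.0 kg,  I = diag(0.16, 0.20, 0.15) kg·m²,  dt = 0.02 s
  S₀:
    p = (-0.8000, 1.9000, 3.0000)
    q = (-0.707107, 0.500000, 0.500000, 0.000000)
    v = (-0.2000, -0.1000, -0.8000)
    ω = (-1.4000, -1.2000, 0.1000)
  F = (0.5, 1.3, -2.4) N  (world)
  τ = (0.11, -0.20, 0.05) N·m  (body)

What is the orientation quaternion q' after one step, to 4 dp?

q' = (-0.6940, 0.5103, 0.5079, 0.0003)

2q̇ = q⊗(0,ω) = (1.3000000, 1.0399498, 0.7985284, 0.0292893)
q + ½dt·q⊗(0,ω), renormalized = (-0.6940, 0.5103, 0.5079, 0.0003)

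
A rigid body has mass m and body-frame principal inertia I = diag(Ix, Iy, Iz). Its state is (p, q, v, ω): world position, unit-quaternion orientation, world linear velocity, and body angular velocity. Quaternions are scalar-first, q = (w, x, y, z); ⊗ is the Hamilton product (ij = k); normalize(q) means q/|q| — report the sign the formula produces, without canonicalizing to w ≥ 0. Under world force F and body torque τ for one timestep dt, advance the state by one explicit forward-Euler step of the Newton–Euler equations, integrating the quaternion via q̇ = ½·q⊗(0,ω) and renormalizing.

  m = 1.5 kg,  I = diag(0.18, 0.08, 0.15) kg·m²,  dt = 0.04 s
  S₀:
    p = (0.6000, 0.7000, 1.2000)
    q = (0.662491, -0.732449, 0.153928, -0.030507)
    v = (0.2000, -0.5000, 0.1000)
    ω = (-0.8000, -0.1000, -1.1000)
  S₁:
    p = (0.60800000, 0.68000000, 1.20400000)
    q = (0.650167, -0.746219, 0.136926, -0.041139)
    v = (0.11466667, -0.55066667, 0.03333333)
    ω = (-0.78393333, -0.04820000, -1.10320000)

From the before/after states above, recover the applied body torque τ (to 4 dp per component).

τ = (0.0800, 0.1300, -0.0200)

ω₁ − ω₀ = (0.01606667, 0.05180000, -0.00320000)
precession coupling = (0.0077, 0.0264, -0.0080)
applied torque τ = (0.0800, 0.1300, -0.0200)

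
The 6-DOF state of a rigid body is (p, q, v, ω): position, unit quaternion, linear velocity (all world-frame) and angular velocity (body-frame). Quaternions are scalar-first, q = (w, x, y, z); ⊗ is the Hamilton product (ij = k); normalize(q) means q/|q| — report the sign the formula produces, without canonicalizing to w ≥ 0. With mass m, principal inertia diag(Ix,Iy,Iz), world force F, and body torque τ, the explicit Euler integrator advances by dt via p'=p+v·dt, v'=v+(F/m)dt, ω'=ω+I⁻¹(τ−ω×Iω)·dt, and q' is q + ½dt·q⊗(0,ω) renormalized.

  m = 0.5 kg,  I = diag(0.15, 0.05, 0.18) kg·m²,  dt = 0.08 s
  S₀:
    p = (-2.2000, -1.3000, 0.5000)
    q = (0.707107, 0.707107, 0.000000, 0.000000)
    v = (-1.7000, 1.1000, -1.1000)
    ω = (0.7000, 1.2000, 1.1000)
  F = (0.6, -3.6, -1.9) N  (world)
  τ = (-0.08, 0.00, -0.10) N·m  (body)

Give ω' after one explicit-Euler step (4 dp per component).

ω' = (0.5658, 1.2370, 1.0929)

gyro term ω×Iω = (0.1716, -0.0231, -0.0840)
(τ − ω×Iω)/I = (-1.6773, 0.4620, -0.0889)
ω' = ω + α·dt = (0.5658, 1.2370, 1.0929)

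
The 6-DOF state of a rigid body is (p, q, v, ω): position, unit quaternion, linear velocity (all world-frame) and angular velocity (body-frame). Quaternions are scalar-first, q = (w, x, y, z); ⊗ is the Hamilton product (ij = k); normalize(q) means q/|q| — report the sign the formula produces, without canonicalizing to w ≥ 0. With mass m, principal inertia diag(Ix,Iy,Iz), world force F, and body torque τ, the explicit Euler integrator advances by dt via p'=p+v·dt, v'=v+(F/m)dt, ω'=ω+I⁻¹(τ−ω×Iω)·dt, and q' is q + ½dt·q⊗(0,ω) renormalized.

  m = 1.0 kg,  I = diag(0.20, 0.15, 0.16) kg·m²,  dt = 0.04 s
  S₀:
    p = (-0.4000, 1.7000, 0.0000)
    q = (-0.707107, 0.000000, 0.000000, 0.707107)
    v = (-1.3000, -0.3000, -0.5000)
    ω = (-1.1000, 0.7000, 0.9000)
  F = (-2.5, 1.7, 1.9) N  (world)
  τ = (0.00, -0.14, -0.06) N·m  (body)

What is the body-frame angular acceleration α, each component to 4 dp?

α = (-0.0315, -0.6693, -0.6156)

precession coupling ω×(Iω) = (0.0063, -0.0396, 0.0385)
α = I⁻¹(τ − ω×Iω) = (-0.0315, -0.6693, -0.6156)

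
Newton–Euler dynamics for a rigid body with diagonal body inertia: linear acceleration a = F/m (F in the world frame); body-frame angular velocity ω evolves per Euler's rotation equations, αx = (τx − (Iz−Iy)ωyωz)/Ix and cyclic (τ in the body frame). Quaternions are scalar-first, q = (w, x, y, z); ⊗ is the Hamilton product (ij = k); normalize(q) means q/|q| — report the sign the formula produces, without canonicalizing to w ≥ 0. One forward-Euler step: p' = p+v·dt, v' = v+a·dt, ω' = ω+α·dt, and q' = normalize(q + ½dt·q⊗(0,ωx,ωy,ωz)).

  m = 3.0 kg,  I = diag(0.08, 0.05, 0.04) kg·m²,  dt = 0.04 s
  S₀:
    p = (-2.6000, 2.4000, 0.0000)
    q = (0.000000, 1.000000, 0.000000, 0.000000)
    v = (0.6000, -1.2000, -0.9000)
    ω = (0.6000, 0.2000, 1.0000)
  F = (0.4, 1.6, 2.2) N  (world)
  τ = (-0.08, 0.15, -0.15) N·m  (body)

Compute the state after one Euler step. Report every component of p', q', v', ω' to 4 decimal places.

p' = (-2.5760, 2.3520, -0.0360)
q' = (-0.0120, 0.9997, -0.0200, 0.0040)
v' = (0.6053, -1.1787, -0.8707)
ω' = (0.5610, 0.3008, 0.8536)

new position p' = (-2.5760, 2.3520, -0.0360)
v + (F/m)dt = (0.6053, -1.1787, -0.8707)
(τ − ω×Iω)/I = (-0.9750, 2.5200, -3.6600)
new body rate ω' = (0.5610, 0.3008, 0.8536)
2q̇ = q⊗(0,ω) = (-0.6000000, 0.0000000, -1.0000000, 0.2000000)
updated quaternion q' = (-0.0120, 0.9997, -0.0200, 0.0040)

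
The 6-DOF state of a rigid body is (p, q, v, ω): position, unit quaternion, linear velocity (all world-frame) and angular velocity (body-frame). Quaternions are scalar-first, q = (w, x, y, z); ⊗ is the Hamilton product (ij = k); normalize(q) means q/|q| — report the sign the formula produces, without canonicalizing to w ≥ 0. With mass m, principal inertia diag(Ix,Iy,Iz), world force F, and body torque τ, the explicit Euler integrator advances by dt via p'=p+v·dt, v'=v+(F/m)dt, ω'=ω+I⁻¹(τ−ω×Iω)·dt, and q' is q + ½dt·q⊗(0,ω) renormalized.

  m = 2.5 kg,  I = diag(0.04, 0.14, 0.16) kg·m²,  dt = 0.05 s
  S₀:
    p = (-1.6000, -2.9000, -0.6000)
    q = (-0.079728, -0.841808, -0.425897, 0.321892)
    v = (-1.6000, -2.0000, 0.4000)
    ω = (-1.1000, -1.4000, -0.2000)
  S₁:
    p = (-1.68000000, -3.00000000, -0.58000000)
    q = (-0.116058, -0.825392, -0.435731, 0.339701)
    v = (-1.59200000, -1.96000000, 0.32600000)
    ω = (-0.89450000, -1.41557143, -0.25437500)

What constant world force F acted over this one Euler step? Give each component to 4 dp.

F = (0.4000, 2.0000, -3.7000)

velocity change Δv = (0.00800000, 0.04000000, -0.07400000)
applied force F = (0.4000, 2.0000, -3.7000)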